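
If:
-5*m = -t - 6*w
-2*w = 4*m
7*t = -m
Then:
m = 0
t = 0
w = 0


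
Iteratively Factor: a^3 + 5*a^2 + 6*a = (a + 3)*(a^2 + 2*a) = (a + 2)*(a + 3)*(a)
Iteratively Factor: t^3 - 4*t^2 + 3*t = (t - 3)*(t^2 - t) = (t - 3)*(t - 1)*(t)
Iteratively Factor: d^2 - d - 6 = (d - 3)*(d + 2)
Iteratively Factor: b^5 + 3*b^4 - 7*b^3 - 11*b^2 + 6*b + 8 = (b + 1)*(b^4 + 2*b^3 - 9*b^2 - 2*b + 8) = (b + 1)^2*(b^3 + b^2 - 10*b + 8) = (b - 1)*(b + 1)^2*(b^2 + 2*b - 8) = (b - 1)*(b + 1)^2*(b + 4)*(b - 2)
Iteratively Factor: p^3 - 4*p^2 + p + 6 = (p + 1)*(p^2 - 5*p + 6) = (p - 3)*(p + 1)*(p - 2)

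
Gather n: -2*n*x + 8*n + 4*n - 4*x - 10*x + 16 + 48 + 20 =n*(12 - 2*x) - 14*x + 84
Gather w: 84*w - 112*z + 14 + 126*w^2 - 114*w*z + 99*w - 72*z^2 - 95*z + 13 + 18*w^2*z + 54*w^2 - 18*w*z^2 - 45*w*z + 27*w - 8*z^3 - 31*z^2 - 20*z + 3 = w^2*(18*z + 180) + w*(-18*z^2 - 159*z + 210) - 8*z^3 - 103*z^2 - 227*z + 30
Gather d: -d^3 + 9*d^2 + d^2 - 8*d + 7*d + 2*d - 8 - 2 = -d^3 + 10*d^2 + d - 10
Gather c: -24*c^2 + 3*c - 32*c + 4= -24*c^2 - 29*c + 4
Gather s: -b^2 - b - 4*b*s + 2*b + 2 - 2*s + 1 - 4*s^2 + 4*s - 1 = -b^2 + b - 4*s^2 + s*(2 - 4*b) + 2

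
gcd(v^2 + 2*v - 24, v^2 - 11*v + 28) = v - 4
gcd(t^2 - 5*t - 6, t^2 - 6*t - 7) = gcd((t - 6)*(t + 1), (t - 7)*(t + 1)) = t + 1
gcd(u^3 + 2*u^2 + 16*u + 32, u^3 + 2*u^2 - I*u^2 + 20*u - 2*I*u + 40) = u^2 + u*(2 + 4*I) + 8*I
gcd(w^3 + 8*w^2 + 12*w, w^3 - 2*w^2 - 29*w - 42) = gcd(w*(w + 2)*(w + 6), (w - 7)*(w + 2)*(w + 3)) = w + 2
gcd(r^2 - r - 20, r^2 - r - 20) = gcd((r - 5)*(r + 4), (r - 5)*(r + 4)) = r^2 - r - 20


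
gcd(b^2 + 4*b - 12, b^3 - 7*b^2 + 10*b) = b - 2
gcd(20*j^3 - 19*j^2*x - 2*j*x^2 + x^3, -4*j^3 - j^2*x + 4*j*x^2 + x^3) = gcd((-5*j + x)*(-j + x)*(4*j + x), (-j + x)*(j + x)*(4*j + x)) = -4*j^2 + 3*j*x + x^2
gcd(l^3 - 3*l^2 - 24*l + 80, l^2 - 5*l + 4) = l - 4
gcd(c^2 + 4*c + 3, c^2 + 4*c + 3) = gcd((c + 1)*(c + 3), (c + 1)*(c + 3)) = c^2 + 4*c + 3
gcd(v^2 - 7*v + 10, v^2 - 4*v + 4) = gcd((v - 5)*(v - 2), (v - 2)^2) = v - 2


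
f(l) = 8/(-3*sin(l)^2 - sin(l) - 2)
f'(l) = 8*(6*sin(l)*cos(l) + cos(l))/(-3*sin(l)^2 - sin(l) - 2)^2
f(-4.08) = -1.68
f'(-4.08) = -1.22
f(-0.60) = -3.34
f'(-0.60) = -2.76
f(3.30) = -4.17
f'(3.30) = -0.12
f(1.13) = -1.49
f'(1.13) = 0.76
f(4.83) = -2.02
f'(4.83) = -0.30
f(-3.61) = -2.61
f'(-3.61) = -2.82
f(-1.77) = -2.05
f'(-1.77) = 0.51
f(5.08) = -2.17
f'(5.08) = -0.98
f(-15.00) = -3.06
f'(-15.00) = 2.57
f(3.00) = -3.63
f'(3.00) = -3.02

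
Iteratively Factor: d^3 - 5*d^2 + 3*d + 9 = (d + 1)*(d^2 - 6*d + 9) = (d - 3)*(d + 1)*(d - 3)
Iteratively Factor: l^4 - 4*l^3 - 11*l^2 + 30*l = (l)*(l^3 - 4*l^2 - 11*l + 30) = l*(l + 3)*(l^2 - 7*l + 10) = l*(l - 2)*(l + 3)*(l - 5)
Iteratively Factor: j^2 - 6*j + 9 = (j - 3)*(j - 3)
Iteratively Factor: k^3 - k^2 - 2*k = (k + 1)*(k^2 - 2*k) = (k - 2)*(k + 1)*(k)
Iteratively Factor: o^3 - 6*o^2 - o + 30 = (o + 2)*(o^2 - 8*o + 15) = (o - 5)*(o + 2)*(o - 3)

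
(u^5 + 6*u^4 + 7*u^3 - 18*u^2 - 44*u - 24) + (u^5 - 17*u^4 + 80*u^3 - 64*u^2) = 2*u^5 - 11*u^4 + 87*u^3 - 82*u^2 - 44*u - 24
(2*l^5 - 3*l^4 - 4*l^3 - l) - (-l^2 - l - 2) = 2*l^5 - 3*l^4 - 4*l^3 + l^2 + 2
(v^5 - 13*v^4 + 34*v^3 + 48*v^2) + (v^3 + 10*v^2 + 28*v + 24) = v^5 - 13*v^4 + 35*v^3 + 58*v^2 + 28*v + 24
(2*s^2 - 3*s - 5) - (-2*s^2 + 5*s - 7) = 4*s^2 - 8*s + 2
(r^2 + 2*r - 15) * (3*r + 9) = 3*r^3 + 15*r^2 - 27*r - 135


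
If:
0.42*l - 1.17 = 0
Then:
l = 2.79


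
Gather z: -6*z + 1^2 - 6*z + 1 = 2 - 12*z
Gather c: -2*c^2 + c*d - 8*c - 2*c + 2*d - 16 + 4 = -2*c^2 + c*(d - 10) + 2*d - 12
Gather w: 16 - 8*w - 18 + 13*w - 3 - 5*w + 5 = 0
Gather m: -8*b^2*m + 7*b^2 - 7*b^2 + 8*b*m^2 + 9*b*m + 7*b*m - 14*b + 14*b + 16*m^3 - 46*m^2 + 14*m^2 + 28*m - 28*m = 16*m^3 + m^2*(8*b - 32) + m*(-8*b^2 + 16*b)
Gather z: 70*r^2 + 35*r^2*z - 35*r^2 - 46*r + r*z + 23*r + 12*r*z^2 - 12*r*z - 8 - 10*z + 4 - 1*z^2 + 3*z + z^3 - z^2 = 35*r^2 - 23*r + z^3 + z^2*(12*r - 2) + z*(35*r^2 - 11*r - 7) - 4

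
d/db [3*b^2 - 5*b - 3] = 6*b - 5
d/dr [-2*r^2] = -4*r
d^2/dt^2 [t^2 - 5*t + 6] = 2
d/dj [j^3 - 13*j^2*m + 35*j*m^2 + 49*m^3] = 3*j^2 - 26*j*m + 35*m^2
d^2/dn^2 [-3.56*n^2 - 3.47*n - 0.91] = -7.12000000000000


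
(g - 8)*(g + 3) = g^2 - 5*g - 24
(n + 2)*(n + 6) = n^2 + 8*n + 12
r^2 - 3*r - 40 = (r - 8)*(r + 5)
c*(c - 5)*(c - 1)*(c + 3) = c^4 - 3*c^3 - 13*c^2 + 15*c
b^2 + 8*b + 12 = (b + 2)*(b + 6)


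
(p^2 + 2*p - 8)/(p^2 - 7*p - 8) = (-p^2 - 2*p + 8)/(-p^2 + 7*p + 8)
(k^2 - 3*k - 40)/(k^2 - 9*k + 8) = (k + 5)/(k - 1)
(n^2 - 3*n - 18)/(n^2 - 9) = (n - 6)/(n - 3)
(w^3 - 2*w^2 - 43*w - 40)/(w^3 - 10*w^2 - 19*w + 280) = (w + 1)/(w - 7)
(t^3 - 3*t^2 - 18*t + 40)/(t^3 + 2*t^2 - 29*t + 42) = (t^2 - t - 20)/(t^2 + 4*t - 21)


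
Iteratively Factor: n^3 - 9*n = (n)*(n^2 - 9) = n*(n + 3)*(n - 3)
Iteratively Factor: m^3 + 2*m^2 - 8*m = (m - 2)*(m^2 + 4*m) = m*(m - 2)*(m + 4)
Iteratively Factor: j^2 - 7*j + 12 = (j - 3)*(j - 4)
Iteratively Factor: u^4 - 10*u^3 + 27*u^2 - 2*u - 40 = (u + 1)*(u^3 - 11*u^2 + 38*u - 40) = (u - 5)*(u + 1)*(u^2 - 6*u + 8) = (u - 5)*(u - 4)*(u + 1)*(u - 2)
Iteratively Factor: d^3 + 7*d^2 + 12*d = (d + 4)*(d^2 + 3*d) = d*(d + 4)*(d + 3)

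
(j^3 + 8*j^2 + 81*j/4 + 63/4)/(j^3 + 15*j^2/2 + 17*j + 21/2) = (j + 3/2)/(j + 1)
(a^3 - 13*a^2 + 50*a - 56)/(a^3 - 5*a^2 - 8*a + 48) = (a^2 - 9*a + 14)/(a^2 - a - 12)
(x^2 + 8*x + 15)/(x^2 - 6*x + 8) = (x^2 + 8*x + 15)/(x^2 - 6*x + 8)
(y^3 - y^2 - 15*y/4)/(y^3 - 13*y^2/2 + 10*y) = (y + 3/2)/(y - 4)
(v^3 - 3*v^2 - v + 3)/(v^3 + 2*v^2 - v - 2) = (v - 3)/(v + 2)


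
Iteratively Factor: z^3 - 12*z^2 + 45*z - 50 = (z - 2)*(z^2 - 10*z + 25) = (z - 5)*(z - 2)*(z - 5)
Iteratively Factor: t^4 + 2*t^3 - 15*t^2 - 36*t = (t)*(t^3 + 2*t^2 - 15*t - 36) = t*(t + 3)*(t^2 - t - 12) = t*(t + 3)^2*(t - 4)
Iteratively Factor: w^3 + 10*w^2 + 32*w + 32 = (w + 4)*(w^2 + 6*w + 8) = (w + 2)*(w + 4)*(w + 4)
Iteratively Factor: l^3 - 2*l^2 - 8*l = (l - 4)*(l^2 + 2*l) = l*(l - 4)*(l + 2)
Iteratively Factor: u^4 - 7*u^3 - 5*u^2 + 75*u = (u)*(u^3 - 7*u^2 - 5*u + 75) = u*(u - 5)*(u^2 - 2*u - 15) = u*(u - 5)^2*(u + 3)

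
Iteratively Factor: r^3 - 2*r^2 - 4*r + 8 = (r + 2)*(r^2 - 4*r + 4) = (r - 2)*(r + 2)*(r - 2)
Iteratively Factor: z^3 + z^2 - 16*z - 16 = (z + 1)*(z^2 - 16) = (z + 1)*(z + 4)*(z - 4)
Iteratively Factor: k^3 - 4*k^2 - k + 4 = (k + 1)*(k^2 - 5*k + 4) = (k - 1)*(k + 1)*(k - 4)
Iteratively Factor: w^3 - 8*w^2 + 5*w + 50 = (w + 2)*(w^2 - 10*w + 25) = (w - 5)*(w + 2)*(w - 5)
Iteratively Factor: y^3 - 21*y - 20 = (y - 5)*(y^2 + 5*y + 4) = (y - 5)*(y + 1)*(y + 4)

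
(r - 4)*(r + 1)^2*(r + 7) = r^4 + 5*r^3 - 21*r^2 - 53*r - 28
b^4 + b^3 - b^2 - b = b*(b - 1)*(b + 1)^2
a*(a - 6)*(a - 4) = a^3 - 10*a^2 + 24*a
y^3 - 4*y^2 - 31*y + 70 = (y - 7)*(y - 2)*(y + 5)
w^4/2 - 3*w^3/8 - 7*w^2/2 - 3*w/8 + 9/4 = (w/2 + 1)*(w - 3)*(w - 3/4)*(w + 1)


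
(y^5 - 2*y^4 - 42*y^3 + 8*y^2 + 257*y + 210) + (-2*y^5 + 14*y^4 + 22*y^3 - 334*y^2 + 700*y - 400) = -y^5 + 12*y^4 - 20*y^3 - 326*y^2 + 957*y - 190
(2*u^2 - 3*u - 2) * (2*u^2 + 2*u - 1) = 4*u^4 - 2*u^3 - 12*u^2 - u + 2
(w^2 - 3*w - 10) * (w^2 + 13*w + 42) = w^4 + 10*w^3 - 7*w^2 - 256*w - 420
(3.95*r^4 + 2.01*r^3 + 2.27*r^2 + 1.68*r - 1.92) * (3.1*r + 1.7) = 12.245*r^5 + 12.946*r^4 + 10.454*r^3 + 9.067*r^2 - 3.096*r - 3.264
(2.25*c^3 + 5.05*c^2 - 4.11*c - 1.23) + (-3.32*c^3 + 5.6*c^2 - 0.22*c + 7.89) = -1.07*c^3 + 10.65*c^2 - 4.33*c + 6.66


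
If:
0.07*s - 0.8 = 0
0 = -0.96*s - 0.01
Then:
No Solution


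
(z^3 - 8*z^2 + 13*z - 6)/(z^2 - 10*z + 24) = (z^2 - 2*z + 1)/(z - 4)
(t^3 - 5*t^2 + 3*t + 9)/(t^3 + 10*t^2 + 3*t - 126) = (t^2 - 2*t - 3)/(t^2 + 13*t + 42)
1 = 1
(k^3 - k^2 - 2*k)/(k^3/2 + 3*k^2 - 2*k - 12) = 2*k*(k + 1)/(k^2 + 8*k + 12)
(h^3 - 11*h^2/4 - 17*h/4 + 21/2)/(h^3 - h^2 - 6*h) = (h - 7/4)/h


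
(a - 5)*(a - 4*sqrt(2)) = a^2 - 4*sqrt(2)*a - 5*a + 20*sqrt(2)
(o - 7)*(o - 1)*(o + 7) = o^3 - o^2 - 49*o + 49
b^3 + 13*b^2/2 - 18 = (b - 3/2)*(b + 2)*(b + 6)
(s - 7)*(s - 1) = s^2 - 8*s + 7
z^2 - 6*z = z*(z - 6)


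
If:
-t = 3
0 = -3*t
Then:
No Solution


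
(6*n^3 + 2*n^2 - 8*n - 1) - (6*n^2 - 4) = 6*n^3 - 4*n^2 - 8*n + 3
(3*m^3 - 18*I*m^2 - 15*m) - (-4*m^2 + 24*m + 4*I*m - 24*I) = 3*m^3 + 4*m^2 - 18*I*m^2 - 39*m - 4*I*m + 24*I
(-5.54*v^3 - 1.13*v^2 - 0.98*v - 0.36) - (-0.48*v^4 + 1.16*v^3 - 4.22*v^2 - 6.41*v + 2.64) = 0.48*v^4 - 6.7*v^3 + 3.09*v^2 + 5.43*v - 3.0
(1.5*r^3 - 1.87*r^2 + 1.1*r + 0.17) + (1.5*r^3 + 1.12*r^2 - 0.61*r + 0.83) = 3.0*r^3 - 0.75*r^2 + 0.49*r + 1.0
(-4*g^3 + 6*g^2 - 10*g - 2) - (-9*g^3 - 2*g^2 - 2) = 5*g^3 + 8*g^2 - 10*g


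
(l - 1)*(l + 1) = l^2 - 1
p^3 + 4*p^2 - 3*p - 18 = (p - 2)*(p + 3)^2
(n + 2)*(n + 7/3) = n^2 + 13*n/3 + 14/3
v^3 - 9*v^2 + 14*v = v*(v - 7)*(v - 2)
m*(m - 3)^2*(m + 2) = m^4 - 4*m^3 - 3*m^2 + 18*m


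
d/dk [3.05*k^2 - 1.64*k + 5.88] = 6.1*k - 1.64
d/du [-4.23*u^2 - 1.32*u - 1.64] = -8.46*u - 1.32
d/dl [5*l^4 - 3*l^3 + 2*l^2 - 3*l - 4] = 20*l^3 - 9*l^2 + 4*l - 3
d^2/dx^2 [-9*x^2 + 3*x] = -18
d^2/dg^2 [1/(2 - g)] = -2/(g - 2)^3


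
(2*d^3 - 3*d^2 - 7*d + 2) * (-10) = -20*d^3 + 30*d^2 + 70*d - 20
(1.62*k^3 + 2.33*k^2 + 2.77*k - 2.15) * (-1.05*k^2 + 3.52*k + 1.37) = -1.701*k^5 + 3.2559*k^4 + 7.5125*k^3 + 15.2*k^2 - 3.7731*k - 2.9455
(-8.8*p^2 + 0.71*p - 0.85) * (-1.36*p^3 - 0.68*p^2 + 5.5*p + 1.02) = 11.968*p^5 + 5.0184*p^4 - 47.7268*p^3 - 4.493*p^2 - 3.9508*p - 0.867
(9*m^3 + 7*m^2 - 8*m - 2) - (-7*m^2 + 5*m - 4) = 9*m^3 + 14*m^2 - 13*m + 2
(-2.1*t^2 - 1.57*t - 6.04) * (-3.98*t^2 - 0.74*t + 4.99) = 8.358*t^4 + 7.8026*t^3 + 14.722*t^2 - 3.3647*t - 30.1396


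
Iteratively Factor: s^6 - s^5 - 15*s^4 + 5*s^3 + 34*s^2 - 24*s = (s - 4)*(s^5 + 3*s^4 - 3*s^3 - 7*s^2 + 6*s) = (s - 4)*(s - 1)*(s^4 + 4*s^3 + s^2 - 6*s) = (s - 4)*(s - 1)*(s + 3)*(s^3 + s^2 - 2*s) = (s - 4)*(s - 1)^2*(s + 3)*(s^2 + 2*s) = (s - 4)*(s - 1)^2*(s + 2)*(s + 3)*(s)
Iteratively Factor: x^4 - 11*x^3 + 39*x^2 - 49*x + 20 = (x - 5)*(x^3 - 6*x^2 + 9*x - 4) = (x - 5)*(x - 4)*(x^2 - 2*x + 1) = (x - 5)*(x - 4)*(x - 1)*(x - 1)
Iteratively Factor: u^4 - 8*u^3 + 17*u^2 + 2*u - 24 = (u - 4)*(u^3 - 4*u^2 + u + 6) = (u - 4)*(u - 3)*(u^2 - u - 2) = (u - 4)*(u - 3)*(u + 1)*(u - 2)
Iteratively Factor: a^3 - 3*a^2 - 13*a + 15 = (a + 3)*(a^2 - 6*a + 5) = (a - 1)*(a + 3)*(a - 5)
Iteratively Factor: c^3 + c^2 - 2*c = (c)*(c^2 + c - 2) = c*(c + 2)*(c - 1)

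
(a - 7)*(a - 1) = a^2 - 8*a + 7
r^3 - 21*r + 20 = (r - 4)*(r - 1)*(r + 5)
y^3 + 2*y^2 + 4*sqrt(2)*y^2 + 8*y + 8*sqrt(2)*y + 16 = (y + 2)*(y + 2*sqrt(2))^2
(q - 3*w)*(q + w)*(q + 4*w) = q^3 + 2*q^2*w - 11*q*w^2 - 12*w^3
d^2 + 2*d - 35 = (d - 5)*(d + 7)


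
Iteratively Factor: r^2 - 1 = (r - 1)*(r + 1)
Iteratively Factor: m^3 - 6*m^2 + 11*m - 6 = (m - 2)*(m^2 - 4*m + 3) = (m - 2)*(m - 1)*(m - 3)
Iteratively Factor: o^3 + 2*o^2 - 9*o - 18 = (o + 2)*(o^2 - 9) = (o + 2)*(o + 3)*(o - 3)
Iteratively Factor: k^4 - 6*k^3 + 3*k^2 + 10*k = (k + 1)*(k^3 - 7*k^2 + 10*k) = (k - 5)*(k + 1)*(k^2 - 2*k) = (k - 5)*(k - 2)*(k + 1)*(k)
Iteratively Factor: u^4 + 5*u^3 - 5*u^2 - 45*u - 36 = (u + 4)*(u^3 + u^2 - 9*u - 9) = (u - 3)*(u + 4)*(u^2 + 4*u + 3) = (u - 3)*(u + 3)*(u + 4)*(u + 1)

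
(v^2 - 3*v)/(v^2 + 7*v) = (v - 3)/(v + 7)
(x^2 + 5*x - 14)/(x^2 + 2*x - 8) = (x + 7)/(x + 4)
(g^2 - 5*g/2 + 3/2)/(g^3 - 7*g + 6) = (g - 3/2)/(g^2 + g - 6)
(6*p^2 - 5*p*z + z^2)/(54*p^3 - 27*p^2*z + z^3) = (-2*p + z)/(-18*p^2 + 3*p*z + z^2)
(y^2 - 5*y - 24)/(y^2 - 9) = (y - 8)/(y - 3)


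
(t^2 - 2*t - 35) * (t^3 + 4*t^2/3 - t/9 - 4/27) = t^5 - 2*t^4/3 - 340*t^3/9 - 1258*t^2/27 + 113*t/27 + 140/27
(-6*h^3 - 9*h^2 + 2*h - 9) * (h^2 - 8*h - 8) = -6*h^5 + 39*h^4 + 122*h^3 + 47*h^2 + 56*h + 72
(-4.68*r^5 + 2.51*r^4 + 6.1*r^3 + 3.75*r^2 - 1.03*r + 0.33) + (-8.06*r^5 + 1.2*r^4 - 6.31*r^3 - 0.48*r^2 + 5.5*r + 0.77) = -12.74*r^5 + 3.71*r^4 - 0.21*r^3 + 3.27*r^2 + 4.47*r + 1.1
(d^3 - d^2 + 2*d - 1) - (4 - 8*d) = d^3 - d^2 + 10*d - 5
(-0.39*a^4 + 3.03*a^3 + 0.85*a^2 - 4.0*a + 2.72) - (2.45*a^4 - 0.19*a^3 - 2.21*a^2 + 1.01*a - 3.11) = -2.84*a^4 + 3.22*a^3 + 3.06*a^2 - 5.01*a + 5.83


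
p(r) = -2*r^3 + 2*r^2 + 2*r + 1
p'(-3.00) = -64.00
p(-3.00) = 67.00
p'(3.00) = -40.00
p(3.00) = -29.00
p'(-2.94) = -61.62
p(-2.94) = 63.23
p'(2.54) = -26.55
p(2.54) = -13.79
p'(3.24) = -48.03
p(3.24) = -39.55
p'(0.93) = 0.53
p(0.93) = 2.98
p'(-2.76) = -54.75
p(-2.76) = 52.76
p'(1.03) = -0.25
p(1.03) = 3.00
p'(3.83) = -70.69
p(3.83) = -74.37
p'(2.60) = -28.16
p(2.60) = -15.43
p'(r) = -6*r^2 + 4*r + 2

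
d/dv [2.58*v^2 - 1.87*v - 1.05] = 5.16*v - 1.87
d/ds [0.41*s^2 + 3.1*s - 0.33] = 0.82*s + 3.1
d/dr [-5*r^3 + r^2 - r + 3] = -15*r^2 + 2*r - 1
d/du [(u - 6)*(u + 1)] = 2*u - 5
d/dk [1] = 0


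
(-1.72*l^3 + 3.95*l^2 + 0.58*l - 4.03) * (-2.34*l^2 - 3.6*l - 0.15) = 4.0248*l^5 - 3.051*l^4 - 15.3192*l^3 + 6.7497*l^2 + 14.421*l + 0.6045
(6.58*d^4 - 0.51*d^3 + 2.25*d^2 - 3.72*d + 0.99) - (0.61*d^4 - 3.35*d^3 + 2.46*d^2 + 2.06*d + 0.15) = 5.97*d^4 + 2.84*d^3 - 0.21*d^2 - 5.78*d + 0.84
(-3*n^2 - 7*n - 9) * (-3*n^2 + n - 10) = 9*n^4 + 18*n^3 + 50*n^2 + 61*n + 90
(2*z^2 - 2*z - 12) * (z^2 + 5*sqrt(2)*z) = 2*z^4 - 2*z^3 + 10*sqrt(2)*z^3 - 10*sqrt(2)*z^2 - 12*z^2 - 60*sqrt(2)*z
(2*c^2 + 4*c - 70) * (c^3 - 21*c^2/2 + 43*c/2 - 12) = 2*c^5 - 17*c^4 - 69*c^3 + 797*c^2 - 1553*c + 840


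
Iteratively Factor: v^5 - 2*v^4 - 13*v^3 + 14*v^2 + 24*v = (v - 2)*(v^4 - 13*v^2 - 12*v) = (v - 2)*(v + 1)*(v^3 - v^2 - 12*v) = v*(v - 2)*(v + 1)*(v^2 - v - 12) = v*(v - 4)*(v - 2)*(v + 1)*(v + 3)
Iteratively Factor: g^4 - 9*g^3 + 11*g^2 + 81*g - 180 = (g + 3)*(g^3 - 12*g^2 + 47*g - 60) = (g - 3)*(g + 3)*(g^2 - 9*g + 20) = (g - 4)*(g - 3)*(g + 3)*(g - 5)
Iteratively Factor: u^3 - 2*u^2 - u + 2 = (u - 2)*(u^2 - 1) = (u - 2)*(u + 1)*(u - 1)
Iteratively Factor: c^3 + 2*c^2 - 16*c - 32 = (c + 2)*(c^2 - 16) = (c + 2)*(c + 4)*(c - 4)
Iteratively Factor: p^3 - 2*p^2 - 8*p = (p - 4)*(p^2 + 2*p) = p*(p - 4)*(p + 2)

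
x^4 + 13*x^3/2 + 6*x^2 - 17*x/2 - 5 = (x - 1)*(x + 1/2)*(x + 2)*(x + 5)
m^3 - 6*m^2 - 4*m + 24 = (m - 6)*(m - 2)*(m + 2)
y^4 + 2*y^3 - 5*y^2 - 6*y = y*(y - 2)*(y + 1)*(y + 3)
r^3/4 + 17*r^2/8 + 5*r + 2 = (r/4 + 1)*(r + 1/2)*(r + 4)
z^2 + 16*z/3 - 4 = (z - 2/3)*(z + 6)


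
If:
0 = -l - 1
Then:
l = -1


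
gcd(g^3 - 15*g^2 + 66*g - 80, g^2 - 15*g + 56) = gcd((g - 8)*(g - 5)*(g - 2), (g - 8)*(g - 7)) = g - 8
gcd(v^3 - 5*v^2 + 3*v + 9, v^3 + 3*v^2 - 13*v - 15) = v^2 - 2*v - 3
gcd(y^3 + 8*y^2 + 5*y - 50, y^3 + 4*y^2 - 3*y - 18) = y - 2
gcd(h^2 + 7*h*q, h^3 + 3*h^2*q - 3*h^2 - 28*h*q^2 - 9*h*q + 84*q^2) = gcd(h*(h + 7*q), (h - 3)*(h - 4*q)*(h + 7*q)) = h + 7*q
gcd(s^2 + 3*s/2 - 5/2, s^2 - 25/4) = s + 5/2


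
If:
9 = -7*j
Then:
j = -9/7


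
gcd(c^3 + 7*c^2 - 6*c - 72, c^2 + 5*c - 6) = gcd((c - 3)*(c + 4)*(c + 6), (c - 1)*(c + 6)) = c + 6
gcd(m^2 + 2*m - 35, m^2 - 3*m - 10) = m - 5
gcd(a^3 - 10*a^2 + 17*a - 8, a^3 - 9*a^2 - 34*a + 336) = a - 8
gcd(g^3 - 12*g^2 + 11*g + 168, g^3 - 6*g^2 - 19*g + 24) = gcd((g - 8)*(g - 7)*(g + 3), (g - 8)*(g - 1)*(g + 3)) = g^2 - 5*g - 24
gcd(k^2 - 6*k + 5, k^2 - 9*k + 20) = k - 5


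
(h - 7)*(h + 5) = h^2 - 2*h - 35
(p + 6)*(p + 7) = p^2 + 13*p + 42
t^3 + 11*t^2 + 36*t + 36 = (t + 2)*(t + 3)*(t + 6)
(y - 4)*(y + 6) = y^2 + 2*y - 24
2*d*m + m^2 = m*(2*d + m)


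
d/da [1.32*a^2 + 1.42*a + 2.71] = 2.64*a + 1.42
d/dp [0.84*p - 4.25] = 0.840000000000000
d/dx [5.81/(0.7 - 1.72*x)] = 9.9932/(1.72*x - 0.7)^2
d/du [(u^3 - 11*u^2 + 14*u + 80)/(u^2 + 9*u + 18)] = (u^4 + 18*u^3 - 59*u^2 - 556*u - 468)/(u^4 + 18*u^3 + 117*u^2 + 324*u + 324)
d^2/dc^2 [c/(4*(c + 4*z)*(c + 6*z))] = (c^3 - 72*c*z^2 - 240*z^3)/(2*(c^6 + 30*c^5*z + 372*c^4*z^2 + 2440*c^3*z^3 + 8928*c^2*z^4 + 17280*c*z^5 + 13824*z^6))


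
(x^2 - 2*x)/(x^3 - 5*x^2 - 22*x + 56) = x/(x^2 - 3*x - 28)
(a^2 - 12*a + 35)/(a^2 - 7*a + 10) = (a - 7)/(a - 2)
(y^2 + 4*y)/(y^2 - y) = (y + 4)/(y - 1)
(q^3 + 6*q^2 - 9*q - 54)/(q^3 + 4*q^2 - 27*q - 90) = (q - 3)/(q - 5)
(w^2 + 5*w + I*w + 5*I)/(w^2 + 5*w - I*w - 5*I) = (w + I)/(w - I)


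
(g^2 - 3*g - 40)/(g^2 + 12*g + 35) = (g - 8)/(g + 7)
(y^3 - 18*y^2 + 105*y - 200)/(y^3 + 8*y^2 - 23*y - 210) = (y^2 - 13*y + 40)/(y^2 + 13*y + 42)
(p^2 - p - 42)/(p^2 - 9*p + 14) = (p + 6)/(p - 2)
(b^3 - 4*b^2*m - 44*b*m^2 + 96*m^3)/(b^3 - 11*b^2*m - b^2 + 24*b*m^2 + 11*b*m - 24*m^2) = (b^2 + 4*b*m - 12*m^2)/(b^2 - 3*b*m - b + 3*m)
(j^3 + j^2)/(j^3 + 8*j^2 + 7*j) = j/(j + 7)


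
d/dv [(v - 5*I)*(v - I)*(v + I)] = 3*v^2 - 10*I*v + 1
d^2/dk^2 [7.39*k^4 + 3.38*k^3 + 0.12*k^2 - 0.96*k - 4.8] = 88.68*k^2 + 20.28*k + 0.24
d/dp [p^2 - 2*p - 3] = 2*p - 2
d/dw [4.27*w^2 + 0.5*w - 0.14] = 8.54*w + 0.5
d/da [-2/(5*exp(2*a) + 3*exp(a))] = 2*(10*exp(a) + 3)*exp(-a)/(5*exp(a) + 3)^2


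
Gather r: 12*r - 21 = 12*r - 21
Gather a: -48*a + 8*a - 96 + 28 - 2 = -40*a - 70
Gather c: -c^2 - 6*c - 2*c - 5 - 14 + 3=-c^2 - 8*c - 16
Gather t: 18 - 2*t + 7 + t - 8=17 - t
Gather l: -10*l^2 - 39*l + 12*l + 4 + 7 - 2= -10*l^2 - 27*l + 9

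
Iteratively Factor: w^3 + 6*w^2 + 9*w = (w)*(w^2 + 6*w + 9) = w*(w + 3)*(w + 3)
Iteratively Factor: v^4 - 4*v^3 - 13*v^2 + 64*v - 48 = (v + 4)*(v^3 - 8*v^2 + 19*v - 12) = (v - 1)*(v + 4)*(v^2 - 7*v + 12) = (v - 4)*(v - 1)*(v + 4)*(v - 3)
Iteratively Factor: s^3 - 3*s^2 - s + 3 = (s - 3)*(s^2 - 1) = (s - 3)*(s - 1)*(s + 1)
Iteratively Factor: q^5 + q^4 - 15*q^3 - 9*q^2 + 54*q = (q)*(q^4 + q^3 - 15*q^2 - 9*q + 54) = q*(q - 3)*(q^3 + 4*q^2 - 3*q - 18) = q*(q - 3)*(q + 3)*(q^2 + q - 6) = q*(q - 3)*(q + 3)^2*(q - 2)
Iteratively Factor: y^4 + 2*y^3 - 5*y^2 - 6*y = (y)*(y^3 + 2*y^2 - 5*y - 6) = y*(y + 1)*(y^2 + y - 6) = y*(y - 2)*(y + 1)*(y + 3)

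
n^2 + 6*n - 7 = (n - 1)*(n + 7)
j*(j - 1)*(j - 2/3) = j^3 - 5*j^2/3 + 2*j/3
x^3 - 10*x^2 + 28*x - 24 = (x - 6)*(x - 2)^2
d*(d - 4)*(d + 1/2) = d^3 - 7*d^2/2 - 2*d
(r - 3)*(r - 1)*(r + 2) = r^3 - 2*r^2 - 5*r + 6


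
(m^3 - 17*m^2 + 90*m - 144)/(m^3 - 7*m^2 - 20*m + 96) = (m - 6)/(m + 4)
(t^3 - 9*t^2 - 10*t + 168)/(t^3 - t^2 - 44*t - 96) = (t^2 - 13*t + 42)/(t^2 - 5*t - 24)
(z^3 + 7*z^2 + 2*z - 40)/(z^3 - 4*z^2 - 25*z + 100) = (z^2 + 2*z - 8)/(z^2 - 9*z + 20)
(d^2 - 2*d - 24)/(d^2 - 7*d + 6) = (d + 4)/(d - 1)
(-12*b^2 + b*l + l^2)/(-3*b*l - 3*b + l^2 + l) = (4*b + l)/(l + 1)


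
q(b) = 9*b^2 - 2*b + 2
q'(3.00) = 52.00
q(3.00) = 77.00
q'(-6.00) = -110.00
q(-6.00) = 338.00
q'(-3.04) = -56.72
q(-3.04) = 91.25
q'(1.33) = 21.94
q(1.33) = 15.26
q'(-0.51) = -11.18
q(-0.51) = 5.36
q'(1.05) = 16.90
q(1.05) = 9.82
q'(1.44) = 23.92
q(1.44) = 17.78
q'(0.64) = 9.52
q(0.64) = 4.41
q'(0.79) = 12.22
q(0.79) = 6.04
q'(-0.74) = -15.32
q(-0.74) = 8.41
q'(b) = 18*b - 2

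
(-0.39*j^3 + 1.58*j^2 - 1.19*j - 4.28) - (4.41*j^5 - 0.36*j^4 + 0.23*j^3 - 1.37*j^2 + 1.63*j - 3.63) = -4.41*j^5 + 0.36*j^4 - 0.62*j^3 + 2.95*j^2 - 2.82*j - 0.65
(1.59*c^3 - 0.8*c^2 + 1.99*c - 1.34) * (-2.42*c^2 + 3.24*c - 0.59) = -3.8478*c^5 + 7.0876*c^4 - 8.3459*c^3 + 10.1624*c^2 - 5.5157*c + 0.7906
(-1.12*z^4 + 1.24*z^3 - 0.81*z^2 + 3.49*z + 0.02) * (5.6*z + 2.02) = -6.272*z^5 + 4.6816*z^4 - 2.0312*z^3 + 17.9078*z^2 + 7.1618*z + 0.0404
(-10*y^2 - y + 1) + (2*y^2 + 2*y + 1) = -8*y^2 + y + 2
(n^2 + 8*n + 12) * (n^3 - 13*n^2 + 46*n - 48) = n^5 - 5*n^4 - 46*n^3 + 164*n^2 + 168*n - 576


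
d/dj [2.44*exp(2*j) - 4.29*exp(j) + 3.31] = (4.88*exp(j) - 4.29)*exp(j)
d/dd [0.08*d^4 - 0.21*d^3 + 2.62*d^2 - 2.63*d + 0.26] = 0.32*d^3 - 0.63*d^2 + 5.24*d - 2.63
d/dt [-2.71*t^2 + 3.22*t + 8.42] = 3.22 - 5.42*t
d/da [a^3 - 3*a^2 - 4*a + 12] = 3*a^2 - 6*a - 4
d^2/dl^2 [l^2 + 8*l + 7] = 2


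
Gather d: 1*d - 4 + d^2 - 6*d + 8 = d^2 - 5*d + 4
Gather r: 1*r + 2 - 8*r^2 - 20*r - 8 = -8*r^2 - 19*r - 6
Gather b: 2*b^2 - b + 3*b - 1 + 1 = 2*b^2 + 2*b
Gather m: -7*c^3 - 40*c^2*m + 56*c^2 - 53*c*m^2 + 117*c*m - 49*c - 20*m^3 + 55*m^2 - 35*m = -7*c^3 + 56*c^2 - 49*c - 20*m^3 + m^2*(55 - 53*c) + m*(-40*c^2 + 117*c - 35)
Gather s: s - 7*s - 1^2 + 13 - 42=-6*s - 30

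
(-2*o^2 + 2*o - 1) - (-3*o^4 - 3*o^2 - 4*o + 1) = 3*o^4 + o^2 + 6*o - 2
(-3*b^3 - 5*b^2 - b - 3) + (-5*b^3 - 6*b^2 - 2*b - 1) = -8*b^3 - 11*b^2 - 3*b - 4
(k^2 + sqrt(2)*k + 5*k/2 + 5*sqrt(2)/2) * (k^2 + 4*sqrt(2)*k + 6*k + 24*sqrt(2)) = k^4 + 5*sqrt(2)*k^3 + 17*k^3/2 + 23*k^2 + 85*sqrt(2)*k^2/2 + 68*k + 75*sqrt(2)*k + 120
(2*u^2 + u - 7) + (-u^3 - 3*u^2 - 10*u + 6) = -u^3 - u^2 - 9*u - 1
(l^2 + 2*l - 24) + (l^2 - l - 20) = 2*l^2 + l - 44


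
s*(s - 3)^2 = s^3 - 6*s^2 + 9*s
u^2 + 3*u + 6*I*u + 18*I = (u + 3)*(u + 6*I)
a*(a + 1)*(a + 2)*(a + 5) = a^4 + 8*a^3 + 17*a^2 + 10*a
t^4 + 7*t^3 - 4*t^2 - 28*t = t*(t - 2)*(t + 2)*(t + 7)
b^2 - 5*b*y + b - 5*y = (b + 1)*(b - 5*y)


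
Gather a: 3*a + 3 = 3*a + 3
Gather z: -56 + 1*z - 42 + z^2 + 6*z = z^2 + 7*z - 98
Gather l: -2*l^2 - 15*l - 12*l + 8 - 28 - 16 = -2*l^2 - 27*l - 36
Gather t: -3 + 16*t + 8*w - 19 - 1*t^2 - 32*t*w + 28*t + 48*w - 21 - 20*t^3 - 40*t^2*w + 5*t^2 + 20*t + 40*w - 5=-20*t^3 + t^2*(4 - 40*w) + t*(64 - 32*w) + 96*w - 48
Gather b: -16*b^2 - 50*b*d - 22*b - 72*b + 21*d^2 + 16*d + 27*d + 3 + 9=-16*b^2 + b*(-50*d - 94) + 21*d^2 + 43*d + 12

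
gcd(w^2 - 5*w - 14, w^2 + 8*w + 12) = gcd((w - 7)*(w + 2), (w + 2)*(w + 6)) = w + 2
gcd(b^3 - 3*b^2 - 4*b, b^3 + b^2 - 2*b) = b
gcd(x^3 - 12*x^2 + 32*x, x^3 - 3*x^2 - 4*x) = x^2 - 4*x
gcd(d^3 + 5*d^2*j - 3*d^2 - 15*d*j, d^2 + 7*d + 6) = 1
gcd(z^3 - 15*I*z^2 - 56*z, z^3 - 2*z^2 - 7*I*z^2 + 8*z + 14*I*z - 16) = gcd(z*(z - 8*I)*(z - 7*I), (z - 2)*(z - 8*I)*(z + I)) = z - 8*I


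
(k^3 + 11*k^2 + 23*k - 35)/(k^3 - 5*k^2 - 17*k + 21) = (k^2 + 12*k + 35)/(k^2 - 4*k - 21)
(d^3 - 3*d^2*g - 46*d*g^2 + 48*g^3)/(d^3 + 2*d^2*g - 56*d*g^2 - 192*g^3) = (d - g)/(d + 4*g)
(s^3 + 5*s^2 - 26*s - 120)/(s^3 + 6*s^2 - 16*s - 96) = (s - 5)/(s - 4)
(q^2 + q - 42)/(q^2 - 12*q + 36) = (q + 7)/(q - 6)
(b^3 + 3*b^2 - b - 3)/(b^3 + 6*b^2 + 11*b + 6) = (b - 1)/(b + 2)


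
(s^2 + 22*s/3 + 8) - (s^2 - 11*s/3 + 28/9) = 11*s + 44/9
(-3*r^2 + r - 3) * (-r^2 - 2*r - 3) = 3*r^4 + 5*r^3 + 10*r^2 + 3*r + 9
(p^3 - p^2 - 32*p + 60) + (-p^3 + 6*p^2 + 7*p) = 5*p^2 - 25*p + 60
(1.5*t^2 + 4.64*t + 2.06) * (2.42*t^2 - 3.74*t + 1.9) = 3.63*t^4 + 5.6188*t^3 - 9.5184*t^2 + 1.1116*t + 3.914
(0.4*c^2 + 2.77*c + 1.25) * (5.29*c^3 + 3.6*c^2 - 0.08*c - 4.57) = 2.116*c^5 + 16.0933*c^4 + 16.5525*c^3 + 2.4504*c^2 - 12.7589*c - 5.7125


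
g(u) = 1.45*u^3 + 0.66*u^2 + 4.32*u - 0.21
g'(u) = 4.35*u^2 + 1.32*u + 4.32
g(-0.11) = -0.68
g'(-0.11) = 4.23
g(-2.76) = -37.59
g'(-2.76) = 33.81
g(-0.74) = -3.63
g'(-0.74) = 5.73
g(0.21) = 0.74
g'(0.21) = 4.79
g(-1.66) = -12.20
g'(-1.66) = 14.12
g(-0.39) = -1.88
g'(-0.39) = 4.47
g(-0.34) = -1.66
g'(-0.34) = 4.37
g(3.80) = 105.30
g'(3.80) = 72.15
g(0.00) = -0.21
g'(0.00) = 4.32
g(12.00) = 2652.27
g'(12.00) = 646.56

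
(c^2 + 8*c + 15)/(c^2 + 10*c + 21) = (c + 5)/(c + 7)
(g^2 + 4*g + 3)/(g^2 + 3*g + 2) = (g + 3)/(g + 2)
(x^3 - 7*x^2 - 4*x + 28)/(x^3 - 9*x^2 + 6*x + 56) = (x - 2)/(x - 4)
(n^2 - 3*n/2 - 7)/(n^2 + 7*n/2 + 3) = (2*n - 7)/(2*n + 3)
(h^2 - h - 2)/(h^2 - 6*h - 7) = (h - 2)/(h - 7)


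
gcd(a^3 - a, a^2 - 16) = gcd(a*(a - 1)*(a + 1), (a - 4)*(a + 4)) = 1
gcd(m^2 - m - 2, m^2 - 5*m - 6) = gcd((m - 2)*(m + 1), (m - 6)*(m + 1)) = m + 1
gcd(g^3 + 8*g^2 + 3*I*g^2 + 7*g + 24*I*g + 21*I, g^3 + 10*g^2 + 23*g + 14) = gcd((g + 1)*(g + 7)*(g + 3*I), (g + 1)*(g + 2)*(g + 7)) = g^2 + 8*g + 7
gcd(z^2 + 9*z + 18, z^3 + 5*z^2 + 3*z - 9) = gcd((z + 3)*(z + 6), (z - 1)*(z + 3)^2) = z + 3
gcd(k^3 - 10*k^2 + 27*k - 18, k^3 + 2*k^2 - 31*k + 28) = k - 1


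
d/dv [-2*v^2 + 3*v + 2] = 3 - 4*v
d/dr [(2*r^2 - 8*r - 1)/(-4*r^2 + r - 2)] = (-30*r^2 - 16*r + 17)/(16*r^4 - 8*r^3 + 17*r^2 - 4*r + 4)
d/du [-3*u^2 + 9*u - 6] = 9 - 6*u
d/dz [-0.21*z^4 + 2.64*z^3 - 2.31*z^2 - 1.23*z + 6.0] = -0.84*z^3 + 7.92*z^2 - 4.62*z - 1.23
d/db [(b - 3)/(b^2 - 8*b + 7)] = (b^2 - 8*b - 2*(b - 4)*(b - 3) + 7)/(b^2 - 8*b + 7)^2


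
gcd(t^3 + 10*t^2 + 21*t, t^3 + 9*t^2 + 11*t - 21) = t^2 + 10*t + 21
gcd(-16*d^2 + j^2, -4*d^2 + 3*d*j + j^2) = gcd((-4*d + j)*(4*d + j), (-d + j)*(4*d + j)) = 4*d + j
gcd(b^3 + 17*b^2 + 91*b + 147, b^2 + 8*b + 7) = b + 7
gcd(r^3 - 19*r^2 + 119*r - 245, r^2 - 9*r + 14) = r - 7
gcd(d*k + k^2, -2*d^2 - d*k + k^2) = d + k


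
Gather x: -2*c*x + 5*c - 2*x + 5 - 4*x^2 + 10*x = 5*c - 4*x^2 + x*(8 - 2*c) + 5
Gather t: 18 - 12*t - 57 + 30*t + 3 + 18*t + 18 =36*t - 18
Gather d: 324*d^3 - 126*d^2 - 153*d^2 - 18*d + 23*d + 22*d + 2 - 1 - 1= 324*d^3 - 279*d^2 + 27*d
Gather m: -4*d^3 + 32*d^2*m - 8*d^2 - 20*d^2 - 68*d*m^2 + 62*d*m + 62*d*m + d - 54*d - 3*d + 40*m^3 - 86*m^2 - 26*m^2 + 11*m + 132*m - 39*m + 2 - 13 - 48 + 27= -4*d^3 - 28*d^2 - 56*d + 40*m^3 + m^2*(-68*d - 112) + m*(32*d^2 + 124*d + 104) - 32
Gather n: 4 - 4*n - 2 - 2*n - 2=-6*n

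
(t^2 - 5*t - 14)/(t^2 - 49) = (t + 2)/(t + 7)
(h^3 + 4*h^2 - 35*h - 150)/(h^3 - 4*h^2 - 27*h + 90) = (h + 5)/(h - 3)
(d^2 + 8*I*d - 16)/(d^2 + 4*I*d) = (d + 4*I)/d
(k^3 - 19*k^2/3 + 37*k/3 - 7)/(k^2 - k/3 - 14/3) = (k^2 - 4*k + 3)/(k + 2)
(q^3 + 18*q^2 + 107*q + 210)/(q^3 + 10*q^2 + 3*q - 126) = (q + 5)/(q - 3)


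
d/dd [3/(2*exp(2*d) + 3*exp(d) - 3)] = (-12*exp(d) - 9)*exp(d)/(2*exp(2*d) + 3*exp(d) - 3)^2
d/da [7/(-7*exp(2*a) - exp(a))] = 7*(14*exp(a) + 1)*exp(-a)/(7*exp(a) + 1)^2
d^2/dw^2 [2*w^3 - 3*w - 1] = 12*w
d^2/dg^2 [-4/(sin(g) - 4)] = 4*(sin(g)^2 + 4*sin(g) - 2)/(sin(g) - 4)^3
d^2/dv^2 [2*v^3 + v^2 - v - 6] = 12*v + 2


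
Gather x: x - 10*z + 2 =x - 10*z + 2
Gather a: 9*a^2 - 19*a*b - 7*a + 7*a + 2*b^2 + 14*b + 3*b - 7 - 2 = 9*a^2 - 19*a*b + 2*b^2 + 17*b - 9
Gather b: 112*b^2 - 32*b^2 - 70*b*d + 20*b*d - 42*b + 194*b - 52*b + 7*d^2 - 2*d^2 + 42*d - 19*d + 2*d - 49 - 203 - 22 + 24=80*b^2 + b*(100 - 50*d) + 5*d^2 + 25*d - 250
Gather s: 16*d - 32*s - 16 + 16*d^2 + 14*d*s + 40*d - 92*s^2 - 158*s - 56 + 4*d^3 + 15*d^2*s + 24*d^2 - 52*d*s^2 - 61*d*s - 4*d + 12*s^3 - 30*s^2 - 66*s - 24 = 4*d^3 + 40*d^2 + 52*d + 12*s^3 + s^2*(-52*d - 122) + s*(15*d^2 - 47*d - 256) - 96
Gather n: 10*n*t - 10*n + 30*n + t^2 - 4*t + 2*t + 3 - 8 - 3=n*(10*t + 20) + t^2 - 2*t - 8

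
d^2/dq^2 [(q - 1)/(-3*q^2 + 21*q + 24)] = 2*((q - 1)*(2*q - 7)^2 + (3*q - 8)*(-q^2 + 7*q + 8))/(3*(-q^2 + 7*q + 8)^3)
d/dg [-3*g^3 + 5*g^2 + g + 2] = -9*g^2 + 10*g + 1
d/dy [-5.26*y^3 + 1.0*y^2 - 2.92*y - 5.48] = -15.78*y^2 + 2.0*y - 2.92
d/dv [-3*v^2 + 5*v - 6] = 5 - 6*v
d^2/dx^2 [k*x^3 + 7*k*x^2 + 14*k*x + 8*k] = 2*k*(3*x + 7)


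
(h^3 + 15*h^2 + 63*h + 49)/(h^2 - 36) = (h^3 + 15*h^2 + 63*h + 49)/(h^2 - 36)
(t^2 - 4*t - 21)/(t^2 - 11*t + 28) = (t + 3)/(t - 4)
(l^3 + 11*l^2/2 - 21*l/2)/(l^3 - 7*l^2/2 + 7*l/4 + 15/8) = 4*l*(l + 7)/(4*l^2 - 8*l - 5)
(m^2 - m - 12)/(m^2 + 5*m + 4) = (m^2 - m - 12)/(m^2 + 5*m + 4)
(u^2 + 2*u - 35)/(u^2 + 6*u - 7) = (u - 5)/(u - 1)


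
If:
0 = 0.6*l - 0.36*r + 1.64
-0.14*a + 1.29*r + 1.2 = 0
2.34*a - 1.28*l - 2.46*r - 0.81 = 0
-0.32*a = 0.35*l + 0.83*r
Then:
No Solution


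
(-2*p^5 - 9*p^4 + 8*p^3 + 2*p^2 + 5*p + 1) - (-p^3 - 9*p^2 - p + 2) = -2*p^5 - 9*p^4 + 9*p^3 + 11*p^2 + 6*p - 1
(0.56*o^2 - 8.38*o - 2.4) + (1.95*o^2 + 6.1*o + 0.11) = 2.51*o^2 - 2.28*o - 2.29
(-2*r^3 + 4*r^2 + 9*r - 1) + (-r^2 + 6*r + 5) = -2*r^3 + 3*r^2 + 15*r + 4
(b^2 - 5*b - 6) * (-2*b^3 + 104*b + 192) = -2*b^5 + 10*b^4 + 116*b^3 - 328*b^2 - 1584*b - 1152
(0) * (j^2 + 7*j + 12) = 0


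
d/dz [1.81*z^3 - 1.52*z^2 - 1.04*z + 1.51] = 5.43*z^2 - 3.04*z - 1.04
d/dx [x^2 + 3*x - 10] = 2*x + 3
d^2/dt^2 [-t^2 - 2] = -2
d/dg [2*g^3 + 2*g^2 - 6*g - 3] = 6*g^2 + 4*g - 6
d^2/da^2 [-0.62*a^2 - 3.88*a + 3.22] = -1.24000000000000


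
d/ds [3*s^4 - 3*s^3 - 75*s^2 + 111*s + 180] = 12*s^3 - 9*s^2 - 150*s + 111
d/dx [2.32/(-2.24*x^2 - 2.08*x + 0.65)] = (10.3936*x + 4.8256)/(2.24*x^2 + 2.08*x - 0.65)^2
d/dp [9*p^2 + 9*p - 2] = 18*p + 9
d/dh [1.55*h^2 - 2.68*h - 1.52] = 3.1*h - 2.68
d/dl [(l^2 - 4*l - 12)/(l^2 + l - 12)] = 5*(l^2 + 12)/(l^4 + 2*l^3 - 23*l^2 - 24*l + 144)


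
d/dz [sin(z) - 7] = cos(z)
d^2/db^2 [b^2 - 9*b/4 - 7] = 2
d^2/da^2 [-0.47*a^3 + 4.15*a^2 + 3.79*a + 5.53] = 8.3 - 2.82*a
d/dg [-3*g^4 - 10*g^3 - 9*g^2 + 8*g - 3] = -12*g^3 - 30*g^2 - 18*g + 8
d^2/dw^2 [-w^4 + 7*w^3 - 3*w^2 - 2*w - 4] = -12*w^2 + 42*w - 6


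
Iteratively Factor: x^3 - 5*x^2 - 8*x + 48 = (x - 4)*(x^2 - x - 12) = (x - 4)^2*(x + 3)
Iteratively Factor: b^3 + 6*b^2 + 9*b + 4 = (b + 1)*(b^2 + 5*b + 4) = (b + 1)*(b + 4)*(b + 1)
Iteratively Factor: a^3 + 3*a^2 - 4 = (a - 1)*(a^2 + 4*a + 4) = (a - 1)*(a + 2)*(a + 2)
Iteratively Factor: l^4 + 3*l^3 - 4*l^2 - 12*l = (l + 3)*(l^3 - 4*l) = (l - 2)*(l + 3)*(l^2 + 2*l) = (l - 2)*(l + 2)*(l + 3)*(l)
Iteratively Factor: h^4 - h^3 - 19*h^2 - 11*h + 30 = (h + 3)*(h^3 - 4*h^2 - 7*h + 10) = (h + 2)*(h + 3)*(h^2 - 6*h + 5) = (h - 5)*(h + 2)*(h + 3)*(h - 1)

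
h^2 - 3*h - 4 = (h - 4)*(h + 1)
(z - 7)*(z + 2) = z^2 - 5*z - 14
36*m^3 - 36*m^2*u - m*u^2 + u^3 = (-6*m + u)*(-m + u)*(6*m + u)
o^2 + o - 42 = (o - 6)*(o + 7)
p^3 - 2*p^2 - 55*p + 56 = (p - 8)*(p - 1)*(p + 7)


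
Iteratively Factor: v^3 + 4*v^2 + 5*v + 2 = (v + 1)*(v^2 + 3*v + 2) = (v + 1)*(v + 2)*(v + 1)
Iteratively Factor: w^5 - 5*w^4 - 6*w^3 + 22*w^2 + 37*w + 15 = (w + 1)*(w^4 - 6*w^3 + 22*w + 15) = (w - 3)*(w + 1)*(w^3 - 3*w^2 - 9*w - 5) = (w - 3)*(w + 1)^2*(w^2 - 4*w - 5) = (w - 3)*(w + 1)^3*(w - 5)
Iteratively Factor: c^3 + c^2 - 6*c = (c + 3)*(c^2 - 2*c) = (c - 2)*(c + 3)*(c)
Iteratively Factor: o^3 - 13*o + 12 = (o - 3)*(o^2 + 3*o - 4) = (o - 3)*(o - 1)*(o + 4)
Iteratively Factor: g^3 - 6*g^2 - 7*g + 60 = (g - 4)*(g^2 - 2*g - 15) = (g - 5)*(g - 4)*(g + 3)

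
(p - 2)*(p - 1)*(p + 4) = p^3 + p^2 - 10*p + 8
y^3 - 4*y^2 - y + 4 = (y - 4)*(y - 1)*(y + 1)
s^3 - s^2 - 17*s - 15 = (s - 5)*(s + 1)*(s + 3)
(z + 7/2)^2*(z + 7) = z^3 + 14*z^2 + 245*z/4 + 343/4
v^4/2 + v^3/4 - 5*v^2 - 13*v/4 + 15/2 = (v/2 + 1)*(v - 3)*(v - 1)*(v + 5/2)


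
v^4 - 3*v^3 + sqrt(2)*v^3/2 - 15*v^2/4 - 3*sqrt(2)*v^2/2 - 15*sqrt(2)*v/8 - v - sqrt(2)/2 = (v - 4)*(v + 1/2)^2*(v + sqrt(2)/2)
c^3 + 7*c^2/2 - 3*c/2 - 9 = (c - 3/2)*(c + 2)*(c + 3)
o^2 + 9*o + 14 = (o + 2)*(o + 7)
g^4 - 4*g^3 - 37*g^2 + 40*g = g*(g - 8)*(g - 1)*(g + 5)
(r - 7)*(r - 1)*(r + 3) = r^3 - 5*r^2 - 17*r + 21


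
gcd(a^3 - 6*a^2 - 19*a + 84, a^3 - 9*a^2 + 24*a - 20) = 1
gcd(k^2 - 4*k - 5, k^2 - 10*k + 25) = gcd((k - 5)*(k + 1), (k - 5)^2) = k - 5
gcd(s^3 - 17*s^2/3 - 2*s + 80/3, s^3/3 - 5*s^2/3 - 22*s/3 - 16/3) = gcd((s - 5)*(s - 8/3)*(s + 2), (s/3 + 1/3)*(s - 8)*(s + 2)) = s + 2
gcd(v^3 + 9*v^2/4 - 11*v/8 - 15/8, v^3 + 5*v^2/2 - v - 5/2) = v^2 + 3*v/2 - 5/2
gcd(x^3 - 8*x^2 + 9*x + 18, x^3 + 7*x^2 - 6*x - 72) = x - 3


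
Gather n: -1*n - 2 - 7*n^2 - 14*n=-7*n^2 - 15*n - 2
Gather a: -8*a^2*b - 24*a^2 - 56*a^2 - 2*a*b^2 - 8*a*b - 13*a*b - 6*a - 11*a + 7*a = a^2*(-8*b - 80) + a*(-2*b^2 - 21*b - 10)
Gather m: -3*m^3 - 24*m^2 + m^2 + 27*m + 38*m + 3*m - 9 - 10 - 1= -3*m^3 - 23*m^2 + 68*m - 20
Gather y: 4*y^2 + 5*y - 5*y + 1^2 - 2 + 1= 4*y^2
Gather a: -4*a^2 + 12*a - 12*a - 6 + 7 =1 - 4*a^2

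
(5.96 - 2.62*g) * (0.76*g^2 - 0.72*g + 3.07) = -1.9912*g^3 + 6.416*g^2 - 12.3346*g + 18.2972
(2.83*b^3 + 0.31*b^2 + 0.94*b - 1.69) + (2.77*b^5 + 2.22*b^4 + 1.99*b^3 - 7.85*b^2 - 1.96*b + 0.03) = 2.77*b^5 + 2.22*b^4 + 4.82*b^3 - 7.54*b^2 - 1.02*b - 1.66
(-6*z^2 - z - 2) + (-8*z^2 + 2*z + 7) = -14*z^2 + z + 5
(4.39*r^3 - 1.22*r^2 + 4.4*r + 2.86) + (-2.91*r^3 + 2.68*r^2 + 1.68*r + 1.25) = 1.48*r^3 + 1.46*r^2 + 6.08*r + 4.11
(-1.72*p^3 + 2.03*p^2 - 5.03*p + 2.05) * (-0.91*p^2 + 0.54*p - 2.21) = 1.5652*p^5 - 2.7761*p^4 + 9.4747*p^3 - 9.068*p^2 + 12.2233*p - 4.5305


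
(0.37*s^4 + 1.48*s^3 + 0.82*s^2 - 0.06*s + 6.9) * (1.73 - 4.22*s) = -1.5614*s^5 - 5.6055*s^4 - 0.899999999999999*s^3 + 1.6718*s^2 - 29.2218*s + 11.937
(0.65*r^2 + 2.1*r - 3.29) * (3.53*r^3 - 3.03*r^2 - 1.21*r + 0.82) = 2.2945*r^5 + 5.4435*r^4 - 18.7632*r^3 + 7.9607*r^2 + 5.7029*r - 2.6978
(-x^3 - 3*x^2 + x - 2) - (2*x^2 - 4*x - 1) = -x^3 - 5*x^2 + 5*x - 1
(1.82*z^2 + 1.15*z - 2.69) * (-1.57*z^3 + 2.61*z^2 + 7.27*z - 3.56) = -2.8574*z^5 + 2.9447*z^4 + 20.4562*z^3 - 5.1396*z^2 - 23.6503*z + 9.5764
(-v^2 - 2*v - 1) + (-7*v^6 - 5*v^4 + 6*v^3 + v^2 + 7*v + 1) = -7*v^6 - 5*v^4 + 6*v^3 + 5*v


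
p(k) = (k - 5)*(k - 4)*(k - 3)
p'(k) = (k - 5)*(k - 4) + (k - 5)*(k - 3) + (k - 4)*(k - 3) = 3*k^2 - 24*k + 47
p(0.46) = -40.82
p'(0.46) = 36.59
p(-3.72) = -452.38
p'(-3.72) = 177.80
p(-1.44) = -155.55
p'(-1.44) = 87.78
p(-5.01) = -722.42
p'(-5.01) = 242.54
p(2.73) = -0.78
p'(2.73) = 3.84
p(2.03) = -5.68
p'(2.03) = 10.64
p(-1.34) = -146.93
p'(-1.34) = 84.55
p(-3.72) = -452.38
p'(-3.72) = 177.80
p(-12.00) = -4080.00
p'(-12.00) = 767.00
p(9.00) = 120.00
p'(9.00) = 74.00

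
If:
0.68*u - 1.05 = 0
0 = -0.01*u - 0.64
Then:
No Solution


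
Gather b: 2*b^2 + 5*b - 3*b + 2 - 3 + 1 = 2*b^2 + 2*b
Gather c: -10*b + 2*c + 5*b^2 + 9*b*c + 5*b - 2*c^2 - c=5*b^2 - 5*b - 2*c^2 + c*(9*b + 1)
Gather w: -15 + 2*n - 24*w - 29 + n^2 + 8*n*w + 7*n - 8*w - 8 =n^2 + 9*n + w*(8*n - 32) - 52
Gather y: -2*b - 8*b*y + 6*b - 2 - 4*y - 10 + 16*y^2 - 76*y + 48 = 4*b + 16*y^2 + y*(-8*b - 80) + 36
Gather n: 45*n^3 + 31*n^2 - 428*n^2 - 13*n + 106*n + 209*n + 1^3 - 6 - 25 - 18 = 45*n^3 - 397*n^2 + 302*n - 48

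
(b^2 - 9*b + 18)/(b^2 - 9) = (b - 6)/(b + 3)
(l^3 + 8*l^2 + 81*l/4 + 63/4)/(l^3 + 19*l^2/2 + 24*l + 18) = (2*l^2 + 13*l + 21)/(2*(l^2 + 8*l + 12))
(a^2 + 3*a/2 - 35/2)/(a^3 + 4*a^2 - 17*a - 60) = (a - 7/2)/(a^2 - a - 12)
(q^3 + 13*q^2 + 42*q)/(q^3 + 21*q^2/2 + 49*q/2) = 2*(q + 6)/(2*q + 7)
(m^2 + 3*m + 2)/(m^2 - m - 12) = (m^2 + 3*m + 2)/(m^2 - m - 12)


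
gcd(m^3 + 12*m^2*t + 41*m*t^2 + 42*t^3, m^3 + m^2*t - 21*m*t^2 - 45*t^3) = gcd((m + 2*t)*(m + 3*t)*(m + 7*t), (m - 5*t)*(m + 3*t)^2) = m + 3*t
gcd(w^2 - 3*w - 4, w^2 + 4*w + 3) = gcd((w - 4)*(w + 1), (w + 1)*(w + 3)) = w + 1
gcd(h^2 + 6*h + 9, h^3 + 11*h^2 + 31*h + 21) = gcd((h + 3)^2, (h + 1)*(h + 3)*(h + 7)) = h + 3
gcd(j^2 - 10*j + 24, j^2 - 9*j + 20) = j - 4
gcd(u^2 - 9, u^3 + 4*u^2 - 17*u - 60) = u + 3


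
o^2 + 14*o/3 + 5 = (o + 5/3)*(o + 3)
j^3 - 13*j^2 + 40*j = j*(j - 8)*(j - 5)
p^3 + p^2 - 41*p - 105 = (p - 7)*(p + 3)*(p + 5)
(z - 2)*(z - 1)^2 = z^3 - 4*z^2 + 5*z - 2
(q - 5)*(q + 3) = q^2 - 2*q - 15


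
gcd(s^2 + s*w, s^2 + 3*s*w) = s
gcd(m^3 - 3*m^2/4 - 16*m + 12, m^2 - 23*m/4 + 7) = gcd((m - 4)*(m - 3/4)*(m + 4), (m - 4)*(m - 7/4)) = m - 4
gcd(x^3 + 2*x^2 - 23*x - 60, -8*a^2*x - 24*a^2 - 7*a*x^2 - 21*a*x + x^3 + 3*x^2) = x + 3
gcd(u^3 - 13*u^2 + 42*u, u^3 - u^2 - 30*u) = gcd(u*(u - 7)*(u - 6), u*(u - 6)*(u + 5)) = u^2 - 6*u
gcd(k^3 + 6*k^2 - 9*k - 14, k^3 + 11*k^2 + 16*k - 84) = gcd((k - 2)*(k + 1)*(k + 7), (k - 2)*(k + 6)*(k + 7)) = k^2 + 5*k - 14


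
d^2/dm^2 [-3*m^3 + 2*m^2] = 4 - 18*m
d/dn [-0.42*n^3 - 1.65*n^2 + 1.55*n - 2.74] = -1.26*n^2 - 3.3*n + 1.55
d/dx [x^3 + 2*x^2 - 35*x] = 3*x^2 + 4*x - 35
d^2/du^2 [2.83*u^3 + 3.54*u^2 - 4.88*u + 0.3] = 16.98*u + 7.08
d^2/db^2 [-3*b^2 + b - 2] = -6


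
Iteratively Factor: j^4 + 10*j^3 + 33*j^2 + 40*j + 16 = (j + 4)*(j^3 + 6*j^2 + 9*j + 4) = (j + 4)^2*(j^2 + 2*j + 1) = (j + 1)*(j + 4)^2*(j + 1)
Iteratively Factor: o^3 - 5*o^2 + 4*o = (o - 1)*(o^2 - 4*o) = o*(o - 1)*(o - 4)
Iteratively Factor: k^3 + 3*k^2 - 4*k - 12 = (k + 3)*(k^2 - 4) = (k - 2)*(k + 3)*(k + 2)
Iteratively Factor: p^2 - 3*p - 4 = (p - 4)*(p + 1)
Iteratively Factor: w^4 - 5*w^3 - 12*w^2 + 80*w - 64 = (w - 1)*(w^3 - 4*w^2 - 16*w + 64) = (w - 4)*(w - 1)*(w^2 - 16) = (w - 4)*(w - 1)*(w + 4)*(w - 4)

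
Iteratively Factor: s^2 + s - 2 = (s - 1)*(s + 2)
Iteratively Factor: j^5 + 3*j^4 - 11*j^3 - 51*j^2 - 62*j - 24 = (j + 1)*(j^4 + 2*j^3 - 13*j^2 - 38*j - 24) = (j + 1)^2*(j^3 + j^2 - 14*j - 24) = (j + 1)^2*(j + 2)*(j^2 - j - 12) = (j + 1)^2*(j + 2)*(j + 3)*(j - 4)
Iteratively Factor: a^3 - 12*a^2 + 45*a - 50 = (a - 2)*(a^2 - 10*a + 25) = (a - 5)*(a - 2)*(a - 5)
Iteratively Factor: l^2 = (l)*(l)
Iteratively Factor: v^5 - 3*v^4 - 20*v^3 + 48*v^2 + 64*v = (v)*(v^4 - 3*v^3 - 20*v^2 + 48*v + 64) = v*(v + 1)*(v^3 - 4*v^2 - 16*v + 64) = v*(v - 4)*(v + 1)*(v^2 - 16) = v*(v - 4)^2*(v + 1)*(v + 4)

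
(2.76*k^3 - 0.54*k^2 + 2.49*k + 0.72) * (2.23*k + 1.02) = 6.1548*k^4 + 1.611*k^3 + 5.0019*k^2 + 4.1454*k + 0.7344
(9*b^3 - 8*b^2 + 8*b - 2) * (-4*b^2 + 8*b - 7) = -36*b^5 + 104*b^4 - 159*b^3 + 128*b^2 - 72*b + 14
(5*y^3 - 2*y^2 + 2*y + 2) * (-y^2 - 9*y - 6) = -5*y^5 - 43*y^4 - 14*y^3 - 8*y^2 - 30*y - 12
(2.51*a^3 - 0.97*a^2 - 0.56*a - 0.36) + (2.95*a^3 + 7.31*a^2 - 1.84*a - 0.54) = 5.46*a^3 + 6.34*a^2 - 2.4*a - 0.9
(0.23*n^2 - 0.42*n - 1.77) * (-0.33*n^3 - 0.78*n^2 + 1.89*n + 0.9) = -0.0759*n^5 - 0.0408*n^4 + 1.3464*n^3 + 0.7938*n^2 - 3.7233*n - 1.593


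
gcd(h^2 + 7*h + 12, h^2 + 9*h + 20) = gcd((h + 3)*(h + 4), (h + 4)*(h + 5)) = h + 4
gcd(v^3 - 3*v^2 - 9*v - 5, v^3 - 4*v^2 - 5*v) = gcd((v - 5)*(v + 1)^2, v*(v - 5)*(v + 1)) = v^2 - 4*v - 5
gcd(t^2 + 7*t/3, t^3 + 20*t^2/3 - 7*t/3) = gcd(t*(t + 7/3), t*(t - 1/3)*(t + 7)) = t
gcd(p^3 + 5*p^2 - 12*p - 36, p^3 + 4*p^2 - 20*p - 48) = p^2 + 8*p + 12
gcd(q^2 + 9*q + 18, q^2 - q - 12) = q + 3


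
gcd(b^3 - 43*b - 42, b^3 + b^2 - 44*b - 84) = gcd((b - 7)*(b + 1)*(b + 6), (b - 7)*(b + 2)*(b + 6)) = b^2 - b - 42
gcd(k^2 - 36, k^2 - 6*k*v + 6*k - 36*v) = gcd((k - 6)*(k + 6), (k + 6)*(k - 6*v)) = k + 6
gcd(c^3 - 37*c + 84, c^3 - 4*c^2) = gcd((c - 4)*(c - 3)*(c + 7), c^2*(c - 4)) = c - 4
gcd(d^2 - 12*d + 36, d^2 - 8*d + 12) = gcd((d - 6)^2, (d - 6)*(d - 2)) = d - 6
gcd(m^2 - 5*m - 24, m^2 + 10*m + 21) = m + 3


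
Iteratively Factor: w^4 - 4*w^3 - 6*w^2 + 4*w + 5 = (w + 1)*(w^3 - 5*w^2 - w + 5) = (w - 1)*(w + 1)*(w^2 - 4*w - 5) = (w - 5)*(w - 1)*(w + 1)*(w + 1)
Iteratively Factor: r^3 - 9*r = (r + 3)*(r^2 - 3*r) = r*(r + 3)*(r - 3)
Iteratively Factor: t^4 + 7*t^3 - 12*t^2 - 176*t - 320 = (t - 5)*(t^3 + 12*t^2 + 48*t + 64) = (t - 5)*(t + 4)*(t^2 + 8*t + 16) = (t - 5)*(t + 4)^2*(t + 4)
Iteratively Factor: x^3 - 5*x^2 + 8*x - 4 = (x - 1)*(x^2 - 4*x + 4) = (x - 2)*(x - 1)*(x - 2)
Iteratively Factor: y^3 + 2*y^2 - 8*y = (y - 2)*(y^2 + 4*y) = y*(y - 2)*(y + 4)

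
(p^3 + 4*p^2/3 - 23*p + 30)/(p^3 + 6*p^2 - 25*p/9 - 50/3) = 3*(p - 3)/(3*p + 5)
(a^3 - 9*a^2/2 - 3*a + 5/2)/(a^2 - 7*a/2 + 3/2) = (a^2 - 4*a - 5)/(a - 3)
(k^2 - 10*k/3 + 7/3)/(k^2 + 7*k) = (3*k^2 - 10*k + 7)/(3*k*(k + 7))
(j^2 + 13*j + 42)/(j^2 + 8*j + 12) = (j + 7)/(j + 2)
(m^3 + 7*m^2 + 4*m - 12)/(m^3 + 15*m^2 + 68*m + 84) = (m - 1)/(m + 7)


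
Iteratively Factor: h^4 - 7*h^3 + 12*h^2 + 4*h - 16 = (h + 1)*(h^3 - 8*h^2 + 20*h - 16) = (h - 2)*(h + 1)*(h^2 - 6*h + 8) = (h - 2)^2*(h + 1)*(h - 4)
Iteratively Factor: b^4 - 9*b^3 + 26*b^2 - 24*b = (b - 2)*(b^3 - 7*b^2 + 12*b) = (b - 3)*(b - 2)*(b^2 - 4*b) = (b - 4)*(b - 3)*(b - 2)*(b)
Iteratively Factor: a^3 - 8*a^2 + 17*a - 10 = (a - 5)*(a^2 - 3*a + 2) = (a - 5)*(a - 2)*(a - 1)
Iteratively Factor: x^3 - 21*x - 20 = (x - 5)*(x^2 + 5*x + 4) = (x - 5)*(x + 1)*(x + 4)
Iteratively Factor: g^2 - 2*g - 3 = (g + 1)*(g - 3)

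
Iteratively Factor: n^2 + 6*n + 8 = (n + 2)*(n + 4)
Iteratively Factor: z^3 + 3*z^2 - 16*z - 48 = (z - 4)*(z^2 + 7*z + 12) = (z - 4)*(z + 3)*(z + 4)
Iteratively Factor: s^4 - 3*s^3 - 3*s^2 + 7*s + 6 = (s + 1)*(s^3 - 4*s^2 + s + 6) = (s - 2)*(s + 1)*(s^2 - 2*s - 3) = (s - 3)*(s - 2)*(s + 1)*(s + 1)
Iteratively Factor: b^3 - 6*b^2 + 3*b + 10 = (b - 5)*(b^2 - b - 2) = (b - 5)*(b + 1)*(b - 2)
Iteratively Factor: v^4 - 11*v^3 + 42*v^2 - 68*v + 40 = (v - 2)*(v^3 - 9*v^2 + 24*v - 20) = (v - 2)^2*(v^2 - 7*v + 10) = (v - 5)*(v - 2)^2*(v - 2)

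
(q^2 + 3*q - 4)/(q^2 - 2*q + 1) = (q + 4)/(q - 1)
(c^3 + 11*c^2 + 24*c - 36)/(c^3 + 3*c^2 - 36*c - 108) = (c^2 + 5*c - 6)/(c^2 - 3*c - 18)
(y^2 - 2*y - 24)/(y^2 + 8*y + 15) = (y^2 - 2*y - 24)/(y^2 + 8*y + 15)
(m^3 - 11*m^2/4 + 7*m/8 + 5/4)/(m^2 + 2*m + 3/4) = (4*m^2 - 13*m + 10)/(2*(2*m + 3))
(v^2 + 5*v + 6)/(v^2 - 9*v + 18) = (v^2 + 5*v + 6)/(v^2 - 9*v + 18)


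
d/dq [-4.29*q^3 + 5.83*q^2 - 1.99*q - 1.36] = -12.87*q^2 + 11.66*q - 1.99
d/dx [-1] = 0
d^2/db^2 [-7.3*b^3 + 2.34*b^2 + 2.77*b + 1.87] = 4.68 - 43.8*b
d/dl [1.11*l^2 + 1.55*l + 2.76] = 2.22*l + 1.55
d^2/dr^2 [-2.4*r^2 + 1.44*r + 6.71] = -4.80000000000000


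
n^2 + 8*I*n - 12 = (n + 2*I)*(n + 6*I)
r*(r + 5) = r^2 + 5*r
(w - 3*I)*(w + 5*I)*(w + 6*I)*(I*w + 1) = I*w^4 - 7*w^3 + 11*I*w^2 - 87*w + 90*I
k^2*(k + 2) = k^3 + 2*k^2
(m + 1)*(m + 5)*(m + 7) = m^3 + 13*m^2 + 47*m + 35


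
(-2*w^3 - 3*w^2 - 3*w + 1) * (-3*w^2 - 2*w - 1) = 6*w^5 + 13*w^4 + 17*w^3 + 6*w^2 + w - 1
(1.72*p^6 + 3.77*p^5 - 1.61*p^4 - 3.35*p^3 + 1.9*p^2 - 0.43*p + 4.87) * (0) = 0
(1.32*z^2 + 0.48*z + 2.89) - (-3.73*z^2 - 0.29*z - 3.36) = 5.05*z^2 + 0.77*z + 6.25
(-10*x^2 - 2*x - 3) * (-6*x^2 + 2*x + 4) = 60*x^4 - 8*x^3 - 26*x^2 - 14*x - 12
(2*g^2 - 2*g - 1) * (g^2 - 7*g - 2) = 2*g^4 - 16*g^3 + 9*g^2 + 11*g + 2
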